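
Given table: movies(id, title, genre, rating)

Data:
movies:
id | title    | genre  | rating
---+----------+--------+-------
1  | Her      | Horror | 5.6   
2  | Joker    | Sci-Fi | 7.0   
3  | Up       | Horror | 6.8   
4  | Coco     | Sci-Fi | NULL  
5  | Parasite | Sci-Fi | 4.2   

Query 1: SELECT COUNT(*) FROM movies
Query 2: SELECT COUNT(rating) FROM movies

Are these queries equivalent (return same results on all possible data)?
No, not equivalent

Query 1 returns: [(5,)]
Query 2 returns: [(4,)]

Reason: COUNT(*) includes NULLs, COUNT(column) excludes them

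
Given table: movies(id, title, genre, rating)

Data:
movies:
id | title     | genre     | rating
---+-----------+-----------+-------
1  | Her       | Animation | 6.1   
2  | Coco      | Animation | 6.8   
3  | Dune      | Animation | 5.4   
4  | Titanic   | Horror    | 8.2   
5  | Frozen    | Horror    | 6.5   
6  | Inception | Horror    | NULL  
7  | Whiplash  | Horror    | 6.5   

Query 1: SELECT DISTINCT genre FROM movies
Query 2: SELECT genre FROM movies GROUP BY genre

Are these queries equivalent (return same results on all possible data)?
Yes, equivalent

Both queries return: [('Animation',), ('Horror',)]

Reason: Both get unique genres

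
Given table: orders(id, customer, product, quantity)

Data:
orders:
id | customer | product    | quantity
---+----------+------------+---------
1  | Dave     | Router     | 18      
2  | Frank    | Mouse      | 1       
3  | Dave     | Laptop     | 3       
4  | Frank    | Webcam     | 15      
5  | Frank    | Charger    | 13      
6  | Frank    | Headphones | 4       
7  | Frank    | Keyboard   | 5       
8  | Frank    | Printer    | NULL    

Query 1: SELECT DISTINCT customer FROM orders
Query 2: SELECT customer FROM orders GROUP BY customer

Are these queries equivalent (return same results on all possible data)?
Yes, equivalent

Both queries return: [('Dave',), ('Frank',)]

Reason: Both get unique customers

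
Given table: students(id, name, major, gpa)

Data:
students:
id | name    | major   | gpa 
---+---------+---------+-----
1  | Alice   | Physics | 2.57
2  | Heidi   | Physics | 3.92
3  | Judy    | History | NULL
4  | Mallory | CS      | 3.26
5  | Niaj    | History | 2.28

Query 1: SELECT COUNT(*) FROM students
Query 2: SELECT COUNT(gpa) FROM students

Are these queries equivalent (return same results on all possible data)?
No, not equivalent

Query 1 returns: [(5,)]
Query 2 returns: [(4,)]

Reason: COUNT(*) includes NULLs, COUNT(column) excludes them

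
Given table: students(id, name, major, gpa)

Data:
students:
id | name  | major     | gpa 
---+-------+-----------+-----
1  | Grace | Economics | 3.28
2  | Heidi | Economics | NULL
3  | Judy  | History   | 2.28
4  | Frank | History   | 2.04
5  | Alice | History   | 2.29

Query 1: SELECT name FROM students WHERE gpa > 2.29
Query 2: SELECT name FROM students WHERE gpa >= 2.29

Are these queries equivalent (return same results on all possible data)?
No, not equivalent

Query 1 returns: [('Grace',)]
Query 2 returns: [('Grace',), ('Alice',)]

Reason: > vs >= gives different results when gpa = 2.29 exists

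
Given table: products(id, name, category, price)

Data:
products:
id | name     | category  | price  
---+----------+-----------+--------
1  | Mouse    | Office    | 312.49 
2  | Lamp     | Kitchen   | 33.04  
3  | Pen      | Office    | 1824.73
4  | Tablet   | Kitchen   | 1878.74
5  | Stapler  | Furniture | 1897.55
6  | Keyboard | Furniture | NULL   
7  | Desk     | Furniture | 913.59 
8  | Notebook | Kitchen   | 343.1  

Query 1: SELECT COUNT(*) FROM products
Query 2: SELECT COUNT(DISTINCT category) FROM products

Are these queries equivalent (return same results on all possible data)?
No, not equivalent

Query 1 returns: [(8,)]
Query 2 returns: [(3,)]

Reason: COUNT(*) counts rows, COUNT(DISTINCT category) counts unique categorys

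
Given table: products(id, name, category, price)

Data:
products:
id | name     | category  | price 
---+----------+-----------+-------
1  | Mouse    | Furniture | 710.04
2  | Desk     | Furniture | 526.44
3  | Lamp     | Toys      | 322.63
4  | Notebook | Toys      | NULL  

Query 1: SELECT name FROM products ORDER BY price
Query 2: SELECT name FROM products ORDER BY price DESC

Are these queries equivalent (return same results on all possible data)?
No, not equivalent

Query 1 returns: [('Notebook',), ('Lamp',), ('Desk',), ('Mouse',)]
Query 2 returns: [('Mouse',), ('Desk',), ('Lamp',), ('Notebook',)]

Reason: ASC vs DESC gives opposite ordering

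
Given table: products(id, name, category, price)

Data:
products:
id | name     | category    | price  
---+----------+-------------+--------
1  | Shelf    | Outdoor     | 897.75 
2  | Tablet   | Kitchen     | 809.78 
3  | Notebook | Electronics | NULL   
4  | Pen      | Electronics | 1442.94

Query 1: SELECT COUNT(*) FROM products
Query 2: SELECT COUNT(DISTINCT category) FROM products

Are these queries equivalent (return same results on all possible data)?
No, not equivalent

Query 1 returns: [(4,)]
Query 2 returns: [(3,)]

Reason: COUNT(*) counts rows, COUNT(DISTINCT category) counts unique categorys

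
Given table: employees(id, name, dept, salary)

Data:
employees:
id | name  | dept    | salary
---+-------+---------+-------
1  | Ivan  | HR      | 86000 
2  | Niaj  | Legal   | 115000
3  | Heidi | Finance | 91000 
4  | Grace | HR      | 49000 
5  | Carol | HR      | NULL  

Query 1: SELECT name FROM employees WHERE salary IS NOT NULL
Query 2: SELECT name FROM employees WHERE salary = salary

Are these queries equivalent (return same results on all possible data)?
Yes, equivalent

Both queries return: [('Grace',), ('Heidi',), ('Ivan',), ('Niaj',)]

Reason: IS NOT NULL vs self-equality (both exclude NULLs)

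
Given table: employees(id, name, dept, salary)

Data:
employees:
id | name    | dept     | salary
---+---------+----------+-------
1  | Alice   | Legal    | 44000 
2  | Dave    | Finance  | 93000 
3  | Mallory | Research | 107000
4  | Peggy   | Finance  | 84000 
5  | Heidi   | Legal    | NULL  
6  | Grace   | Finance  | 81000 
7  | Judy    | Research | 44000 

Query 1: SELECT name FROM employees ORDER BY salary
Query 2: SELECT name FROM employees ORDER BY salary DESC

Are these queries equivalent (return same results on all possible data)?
No, not equivalent

Query 1 returns: [('Heidi',), ('Alice',), ('Judy',), ('Grace',), ('Peggy',), ('Dave',), ('Mallory',)]
Query 2 returns: [('Mallory',), ('Dave',), ('Peggy',), ('Grace',), ('Alice',), ('Judy',), ('Heidi',)]

Reason: ASC vs DESC gives opposite ordering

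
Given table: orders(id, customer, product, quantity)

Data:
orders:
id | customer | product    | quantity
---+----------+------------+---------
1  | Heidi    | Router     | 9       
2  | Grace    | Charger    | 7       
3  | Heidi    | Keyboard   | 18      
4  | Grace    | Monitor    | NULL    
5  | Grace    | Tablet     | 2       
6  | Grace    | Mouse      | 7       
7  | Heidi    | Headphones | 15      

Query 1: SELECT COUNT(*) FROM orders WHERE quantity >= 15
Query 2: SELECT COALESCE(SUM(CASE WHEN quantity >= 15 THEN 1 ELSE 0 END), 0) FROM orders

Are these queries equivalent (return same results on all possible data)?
Yes, equivalent

Both queries return: [(2,)]

Reason: COUNT with WHERE vs conditional SUM (COALESCE handles empty-table NULL)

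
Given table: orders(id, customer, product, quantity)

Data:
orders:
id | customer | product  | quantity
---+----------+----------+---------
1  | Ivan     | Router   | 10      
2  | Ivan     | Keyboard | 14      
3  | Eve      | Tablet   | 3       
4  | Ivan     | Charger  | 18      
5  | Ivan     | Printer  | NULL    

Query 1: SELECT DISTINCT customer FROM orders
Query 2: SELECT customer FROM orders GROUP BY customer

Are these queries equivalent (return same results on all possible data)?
Yes, equivalent

Both queries return: [('Eve',), ('Ivan',)]

Reason: Both get unique customers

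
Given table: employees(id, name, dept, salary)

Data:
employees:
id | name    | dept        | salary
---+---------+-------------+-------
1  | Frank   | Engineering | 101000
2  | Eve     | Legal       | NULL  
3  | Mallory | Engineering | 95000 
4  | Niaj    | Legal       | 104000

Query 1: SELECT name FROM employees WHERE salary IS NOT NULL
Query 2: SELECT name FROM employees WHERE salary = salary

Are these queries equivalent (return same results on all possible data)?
Yes, equivalent

Both queries return: [('Frank',), ('Mallory',), ('Niaj',)]

Reason: IS NOT NULL vs self-equality (both exclude NULLs)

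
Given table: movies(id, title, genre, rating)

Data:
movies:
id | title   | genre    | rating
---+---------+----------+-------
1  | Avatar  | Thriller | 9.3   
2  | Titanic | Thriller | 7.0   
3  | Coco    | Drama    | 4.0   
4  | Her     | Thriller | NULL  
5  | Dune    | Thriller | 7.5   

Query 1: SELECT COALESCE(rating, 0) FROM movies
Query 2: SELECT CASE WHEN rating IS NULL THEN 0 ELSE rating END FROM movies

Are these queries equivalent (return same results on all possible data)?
Yes, equivalent

Both queries return: [(0,), (4.0,), (7.0,), (7.5,), (9.3,)]

Reason: COALESCE vs CASE for NULL handling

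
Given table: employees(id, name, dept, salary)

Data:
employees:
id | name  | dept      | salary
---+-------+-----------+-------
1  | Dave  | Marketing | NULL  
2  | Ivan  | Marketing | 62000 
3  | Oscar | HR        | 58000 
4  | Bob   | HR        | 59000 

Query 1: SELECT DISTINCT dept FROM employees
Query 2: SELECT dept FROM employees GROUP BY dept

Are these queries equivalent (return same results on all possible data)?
Yes, equivalent

Both queries return: [('HR',), ('Marketing',)]

Reason: Both get unique depts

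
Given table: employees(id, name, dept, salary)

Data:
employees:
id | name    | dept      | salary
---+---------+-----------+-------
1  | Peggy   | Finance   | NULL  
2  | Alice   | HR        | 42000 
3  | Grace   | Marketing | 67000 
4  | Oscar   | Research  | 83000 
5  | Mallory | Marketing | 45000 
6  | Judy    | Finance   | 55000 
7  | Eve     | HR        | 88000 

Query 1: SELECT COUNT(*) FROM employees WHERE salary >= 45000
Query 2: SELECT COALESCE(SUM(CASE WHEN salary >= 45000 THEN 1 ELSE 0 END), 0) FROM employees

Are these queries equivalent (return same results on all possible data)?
Yes, equivalent

Both queries return: [(5,)]

Reason: COUNT with WHERE vs conditional SUM (COALESCE handles empty-table NULL)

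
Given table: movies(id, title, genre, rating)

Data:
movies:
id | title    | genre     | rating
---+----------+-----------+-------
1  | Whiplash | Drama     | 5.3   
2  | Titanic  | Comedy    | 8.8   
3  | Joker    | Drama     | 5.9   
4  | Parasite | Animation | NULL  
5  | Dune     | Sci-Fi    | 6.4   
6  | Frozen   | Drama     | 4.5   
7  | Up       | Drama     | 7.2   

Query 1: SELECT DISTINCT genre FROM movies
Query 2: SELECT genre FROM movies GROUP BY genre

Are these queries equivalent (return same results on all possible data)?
Yes, equivalent

Both queries return: [('Animation',), ('Comedy',), ('Drama',), ('Sci-Fi',)]

Reason: Both get unique genres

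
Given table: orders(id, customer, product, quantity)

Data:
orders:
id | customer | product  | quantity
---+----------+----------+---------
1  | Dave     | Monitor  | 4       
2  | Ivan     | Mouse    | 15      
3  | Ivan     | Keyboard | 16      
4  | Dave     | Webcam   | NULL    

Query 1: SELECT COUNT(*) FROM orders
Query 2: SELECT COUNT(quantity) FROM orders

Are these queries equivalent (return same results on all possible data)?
No, not equivalent

Query 1 returns: [(4,)]
Query 2 returns: [(3,)]

Reason: COUNT(*) includes NULLs, COUNT(column) excludes them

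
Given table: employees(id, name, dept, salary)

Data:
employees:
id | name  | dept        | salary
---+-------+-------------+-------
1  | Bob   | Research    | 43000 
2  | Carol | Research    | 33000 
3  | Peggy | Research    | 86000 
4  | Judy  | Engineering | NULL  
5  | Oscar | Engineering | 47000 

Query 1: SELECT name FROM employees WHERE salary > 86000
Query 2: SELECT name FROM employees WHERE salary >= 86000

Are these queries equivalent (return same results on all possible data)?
No, not equivalent

Query 1 returns: []
Query 2 returns: [('Peggy',)]

Reason: > vs >= gives different results when salary = 86000 exists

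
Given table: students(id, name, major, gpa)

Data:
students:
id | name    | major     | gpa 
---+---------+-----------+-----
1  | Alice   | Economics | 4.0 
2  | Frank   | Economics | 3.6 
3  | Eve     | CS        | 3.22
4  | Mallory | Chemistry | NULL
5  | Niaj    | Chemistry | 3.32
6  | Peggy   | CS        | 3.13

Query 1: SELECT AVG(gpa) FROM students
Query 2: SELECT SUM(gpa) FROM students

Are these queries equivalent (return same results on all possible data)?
No, not equivalent

Query 1 returns: [(3.4539999999999997,)]
Query 2 returns: [(17.27,)]

Reason: AVG vs SUM give different aggregate values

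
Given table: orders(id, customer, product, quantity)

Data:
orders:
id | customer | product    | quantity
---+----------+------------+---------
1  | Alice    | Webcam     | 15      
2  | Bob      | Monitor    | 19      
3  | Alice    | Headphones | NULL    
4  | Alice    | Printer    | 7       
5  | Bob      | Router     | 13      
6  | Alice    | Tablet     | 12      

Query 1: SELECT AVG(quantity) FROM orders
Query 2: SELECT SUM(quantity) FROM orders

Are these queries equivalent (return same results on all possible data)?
No, not equivalent

Query 1 returns: [(13.2,)]
Query 2 returns: [(66,)]

Reason: AVG vs SUM give different aggregate values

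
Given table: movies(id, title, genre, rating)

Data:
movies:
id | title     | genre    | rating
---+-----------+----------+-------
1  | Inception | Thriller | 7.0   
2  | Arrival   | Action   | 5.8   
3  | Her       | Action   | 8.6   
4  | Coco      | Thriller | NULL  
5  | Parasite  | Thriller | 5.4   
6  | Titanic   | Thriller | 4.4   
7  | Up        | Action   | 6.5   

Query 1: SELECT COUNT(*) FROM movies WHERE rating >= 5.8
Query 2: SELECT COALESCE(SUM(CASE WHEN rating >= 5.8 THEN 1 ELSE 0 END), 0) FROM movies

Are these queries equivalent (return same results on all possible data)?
Yes, equivalent

Both queries return: [(4,)]

Reason: COUNT with WHERE vs conditional SUM (COALESCE handles empty-table NULL)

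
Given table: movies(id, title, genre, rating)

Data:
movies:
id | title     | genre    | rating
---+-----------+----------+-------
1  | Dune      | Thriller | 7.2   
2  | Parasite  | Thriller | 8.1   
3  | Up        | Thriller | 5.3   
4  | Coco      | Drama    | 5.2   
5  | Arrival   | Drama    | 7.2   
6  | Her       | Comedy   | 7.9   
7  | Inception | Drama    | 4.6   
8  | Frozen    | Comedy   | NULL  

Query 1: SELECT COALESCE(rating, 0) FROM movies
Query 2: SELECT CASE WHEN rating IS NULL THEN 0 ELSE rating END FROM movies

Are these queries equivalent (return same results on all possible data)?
Yes, equivalent

Both queries return: [(0,), (4.6,), (5.2,), (5.3,), (7.2,), (7.2,), (7.9,), (8.1,)]

Reason: COALESCE vs CASE for NULL handling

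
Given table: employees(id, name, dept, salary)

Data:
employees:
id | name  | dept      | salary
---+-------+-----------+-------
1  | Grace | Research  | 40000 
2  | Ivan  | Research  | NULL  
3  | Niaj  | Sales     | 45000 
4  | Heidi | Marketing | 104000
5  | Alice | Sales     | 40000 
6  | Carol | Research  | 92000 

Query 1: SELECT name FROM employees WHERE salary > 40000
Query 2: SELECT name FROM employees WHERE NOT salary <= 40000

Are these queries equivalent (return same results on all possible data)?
Yes, equivalent

Both queries return: [('Carol',), ('Heidi',), ('Niaj',)]

Reason: Both filter salary > 40000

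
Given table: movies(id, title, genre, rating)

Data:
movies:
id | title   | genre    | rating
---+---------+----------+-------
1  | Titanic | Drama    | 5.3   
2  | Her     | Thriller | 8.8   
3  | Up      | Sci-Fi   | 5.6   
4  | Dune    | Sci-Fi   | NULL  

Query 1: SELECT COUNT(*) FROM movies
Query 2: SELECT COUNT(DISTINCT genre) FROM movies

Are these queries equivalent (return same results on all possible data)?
No, not equivalent

Query 1 returns: [(4,)]
Query 2 returns: [(3,)]

Reason: COUNT(*) counts rows, COUNT(DISTINCT genre) counts unique genres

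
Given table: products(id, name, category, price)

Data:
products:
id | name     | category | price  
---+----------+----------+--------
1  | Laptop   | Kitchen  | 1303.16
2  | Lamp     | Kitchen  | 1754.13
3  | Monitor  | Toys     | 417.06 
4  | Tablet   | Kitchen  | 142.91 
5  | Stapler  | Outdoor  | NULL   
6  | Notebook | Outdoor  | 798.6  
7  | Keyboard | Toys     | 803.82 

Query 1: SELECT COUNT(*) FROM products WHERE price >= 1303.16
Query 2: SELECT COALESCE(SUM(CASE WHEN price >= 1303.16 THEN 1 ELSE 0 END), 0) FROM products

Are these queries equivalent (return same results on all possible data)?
Yes, equivalent

Both queries return: [(2,)]

Reason: COUNT with WHERE vs conditional SUM (COALESCE handles empty-table NULL)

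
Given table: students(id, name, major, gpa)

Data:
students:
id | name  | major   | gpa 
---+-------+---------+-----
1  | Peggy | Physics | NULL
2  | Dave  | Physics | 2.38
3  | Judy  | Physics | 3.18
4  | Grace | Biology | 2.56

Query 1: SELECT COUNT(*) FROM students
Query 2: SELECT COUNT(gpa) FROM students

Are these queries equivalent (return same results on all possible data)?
No, not equivalent

Query 1 returns: [(4,)]
Query 2 returns: [(3,)]

Reason: COUNT(*) includes NULLs, COUNT(column) excludes them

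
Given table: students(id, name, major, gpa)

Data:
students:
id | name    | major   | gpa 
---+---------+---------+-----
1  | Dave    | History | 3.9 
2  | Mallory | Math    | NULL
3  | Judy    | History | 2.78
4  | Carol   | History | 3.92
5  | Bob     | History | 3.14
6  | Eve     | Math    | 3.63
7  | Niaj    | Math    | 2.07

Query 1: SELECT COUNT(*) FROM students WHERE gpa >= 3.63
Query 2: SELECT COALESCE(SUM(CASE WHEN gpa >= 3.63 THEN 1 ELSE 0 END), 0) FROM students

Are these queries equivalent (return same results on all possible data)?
Yes, equivalent

Both queries return: [(3,)]

Reason: COUNT with WHERE vs conditional SUM (COALESCE handles empty-table NULL)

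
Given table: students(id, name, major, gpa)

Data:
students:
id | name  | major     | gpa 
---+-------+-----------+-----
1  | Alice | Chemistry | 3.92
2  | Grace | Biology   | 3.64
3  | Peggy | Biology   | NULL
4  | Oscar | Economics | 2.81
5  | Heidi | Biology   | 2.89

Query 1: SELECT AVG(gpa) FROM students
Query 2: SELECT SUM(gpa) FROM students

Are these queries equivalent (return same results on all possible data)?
No, not equivalent

Query 1 returns: [(3.315,)]
Query 2 returns: [(13.26,)]

Reason: AVG vs SUM give different aggregate values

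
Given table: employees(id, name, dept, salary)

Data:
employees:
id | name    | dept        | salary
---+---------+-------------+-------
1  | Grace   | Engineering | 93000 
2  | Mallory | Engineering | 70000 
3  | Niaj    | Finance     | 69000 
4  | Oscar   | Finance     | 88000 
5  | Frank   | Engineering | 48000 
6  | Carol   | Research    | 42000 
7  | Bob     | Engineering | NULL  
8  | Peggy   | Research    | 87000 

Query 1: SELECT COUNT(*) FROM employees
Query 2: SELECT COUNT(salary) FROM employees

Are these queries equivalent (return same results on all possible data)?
No, not equivalent

Query 1 returns: [(8,)]
Query 2 returns: [(7,)]

Reason: COUNT(*) includes NULLs, COUNT(column) excludes them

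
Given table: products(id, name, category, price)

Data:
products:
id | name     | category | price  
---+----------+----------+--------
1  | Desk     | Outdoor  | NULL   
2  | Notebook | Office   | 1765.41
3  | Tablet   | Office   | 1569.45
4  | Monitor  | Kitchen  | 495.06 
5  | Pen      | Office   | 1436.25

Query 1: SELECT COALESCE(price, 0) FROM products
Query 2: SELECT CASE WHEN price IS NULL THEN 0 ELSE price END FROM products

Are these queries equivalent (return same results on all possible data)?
Yes, equivalent

Both queries return: [(0,), (495.06,), (1436.25,), (1569.45,), (1765.41,)]

Reason: COALESCE vs CASE for NULL handling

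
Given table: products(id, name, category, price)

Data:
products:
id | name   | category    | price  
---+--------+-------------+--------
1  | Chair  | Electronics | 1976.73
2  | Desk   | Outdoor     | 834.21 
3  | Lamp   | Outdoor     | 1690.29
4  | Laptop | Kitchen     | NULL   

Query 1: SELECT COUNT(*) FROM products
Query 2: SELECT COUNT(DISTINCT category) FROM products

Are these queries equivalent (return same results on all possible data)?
No, not equivalent

Query 1 returns: [(4,)]
Query 2 returns: [(3,)]

Reason: COUNT(*) counts rows, COUNT(DISTINCT category) counts unique categorys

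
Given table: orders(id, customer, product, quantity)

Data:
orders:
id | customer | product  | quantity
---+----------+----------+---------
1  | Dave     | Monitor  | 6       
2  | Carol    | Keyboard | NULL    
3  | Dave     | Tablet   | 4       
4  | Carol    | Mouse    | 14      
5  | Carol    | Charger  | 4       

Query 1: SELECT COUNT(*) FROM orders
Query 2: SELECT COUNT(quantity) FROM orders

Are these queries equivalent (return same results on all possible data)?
No, not equivalent

Query 1 returns: [(5,)]
Query 2 returns: [(4,)]

Reason: COUNT(*) includes NULLs, COUNT(column) excludes them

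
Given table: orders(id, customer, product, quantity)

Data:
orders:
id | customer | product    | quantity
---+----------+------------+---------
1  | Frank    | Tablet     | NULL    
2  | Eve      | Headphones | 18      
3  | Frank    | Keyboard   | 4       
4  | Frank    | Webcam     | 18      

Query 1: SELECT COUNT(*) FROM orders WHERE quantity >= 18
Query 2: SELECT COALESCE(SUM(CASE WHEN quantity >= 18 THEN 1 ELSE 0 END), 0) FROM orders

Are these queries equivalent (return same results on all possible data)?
Yes, equivalent

Both queries return: [(2,)]

Reason: COUNT with WHERE vs conditional SUM (COALESCE handles empty-table NULL)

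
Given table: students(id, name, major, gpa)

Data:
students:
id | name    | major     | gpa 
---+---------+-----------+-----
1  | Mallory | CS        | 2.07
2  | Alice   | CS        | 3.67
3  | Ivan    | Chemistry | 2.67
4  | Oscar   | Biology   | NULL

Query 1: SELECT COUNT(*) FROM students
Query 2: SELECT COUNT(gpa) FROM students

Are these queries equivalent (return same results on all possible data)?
No, not equivalent

Query 1 returns: [(4,)]
Query 2 returns: [(3,)]

Reason: COUNT(*) includes NULLs, COUNT(column) excludes them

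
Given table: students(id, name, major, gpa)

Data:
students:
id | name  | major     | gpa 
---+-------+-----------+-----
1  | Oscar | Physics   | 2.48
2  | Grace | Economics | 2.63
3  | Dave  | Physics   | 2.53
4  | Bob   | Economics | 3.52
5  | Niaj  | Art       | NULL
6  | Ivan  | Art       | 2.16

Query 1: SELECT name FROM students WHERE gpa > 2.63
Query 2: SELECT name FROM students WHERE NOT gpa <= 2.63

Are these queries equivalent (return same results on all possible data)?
Yes, equivalent

Both queries return: [('Bob',)]

Reason: Both filter gpa > 2.63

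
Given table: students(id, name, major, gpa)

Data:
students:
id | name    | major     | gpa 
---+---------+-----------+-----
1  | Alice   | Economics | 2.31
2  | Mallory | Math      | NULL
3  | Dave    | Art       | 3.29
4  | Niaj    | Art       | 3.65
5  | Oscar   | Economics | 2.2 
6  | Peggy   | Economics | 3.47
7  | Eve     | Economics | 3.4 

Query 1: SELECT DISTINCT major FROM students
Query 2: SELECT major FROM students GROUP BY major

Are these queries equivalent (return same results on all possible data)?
Yes, equivalent

Both queries return: [('Art',), ('Economics',), ('Math',)]

Reason: Both get unique majors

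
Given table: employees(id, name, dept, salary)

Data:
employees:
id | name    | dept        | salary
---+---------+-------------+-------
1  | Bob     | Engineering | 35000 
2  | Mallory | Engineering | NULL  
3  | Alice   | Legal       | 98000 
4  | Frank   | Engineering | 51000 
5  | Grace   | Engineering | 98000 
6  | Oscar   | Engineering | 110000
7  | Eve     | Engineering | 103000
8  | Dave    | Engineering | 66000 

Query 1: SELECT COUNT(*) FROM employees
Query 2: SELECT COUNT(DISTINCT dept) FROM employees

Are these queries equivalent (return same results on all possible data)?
No, not equivalent

Query 1 returns: [(8,)]
Query 2 returns: [(2,)]

Reason: COUNT(*) counts rows, COUNT(DISTINCT dept) counts unique depts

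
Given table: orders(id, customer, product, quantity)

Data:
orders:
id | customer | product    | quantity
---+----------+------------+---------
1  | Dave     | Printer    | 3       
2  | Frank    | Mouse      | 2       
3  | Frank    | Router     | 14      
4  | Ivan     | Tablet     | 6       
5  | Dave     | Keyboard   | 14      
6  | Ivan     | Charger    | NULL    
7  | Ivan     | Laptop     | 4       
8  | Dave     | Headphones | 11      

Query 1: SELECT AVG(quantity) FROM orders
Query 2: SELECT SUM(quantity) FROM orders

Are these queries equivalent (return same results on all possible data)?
No, not equivalent

Query 1 returns: [(7.714285714285714,)]
Query 2 returns: [(54,)]

Reason: AVG vs SUM give different aggregate values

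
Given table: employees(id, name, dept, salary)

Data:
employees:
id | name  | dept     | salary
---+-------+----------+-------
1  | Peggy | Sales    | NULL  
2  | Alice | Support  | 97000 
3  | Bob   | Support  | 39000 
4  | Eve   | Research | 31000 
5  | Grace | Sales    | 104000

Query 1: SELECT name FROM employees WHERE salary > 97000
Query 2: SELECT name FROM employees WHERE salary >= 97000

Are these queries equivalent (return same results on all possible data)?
No, not equivalent

Query 1 returns: [('Grace',)]
Query 2 returns: [('Alice',), ('Grace',)]

Reason: > vs >= gives different results when salary = 97000 exists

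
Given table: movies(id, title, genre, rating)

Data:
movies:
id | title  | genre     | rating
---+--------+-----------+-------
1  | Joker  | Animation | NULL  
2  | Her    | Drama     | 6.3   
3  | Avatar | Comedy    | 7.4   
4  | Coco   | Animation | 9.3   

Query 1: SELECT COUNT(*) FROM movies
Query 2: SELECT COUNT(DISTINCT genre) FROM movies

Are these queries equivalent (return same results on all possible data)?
No, not equivalent

Query 1 returns: [(4,)]
Query 2 returns: [(3,)]

Reason: COUNT(*) counts rows, COUNT(DISTINCT genre) counts unique genres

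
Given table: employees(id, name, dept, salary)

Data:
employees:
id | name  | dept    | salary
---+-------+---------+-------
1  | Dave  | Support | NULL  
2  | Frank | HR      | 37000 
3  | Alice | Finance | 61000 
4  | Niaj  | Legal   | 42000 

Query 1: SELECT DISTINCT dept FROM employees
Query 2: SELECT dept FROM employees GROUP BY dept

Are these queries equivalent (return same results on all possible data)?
Yes, equivalent

Both queries return: [('Finance',), ('HR',), ('Legal',), ('Support',)]

Reason: Both get unique depts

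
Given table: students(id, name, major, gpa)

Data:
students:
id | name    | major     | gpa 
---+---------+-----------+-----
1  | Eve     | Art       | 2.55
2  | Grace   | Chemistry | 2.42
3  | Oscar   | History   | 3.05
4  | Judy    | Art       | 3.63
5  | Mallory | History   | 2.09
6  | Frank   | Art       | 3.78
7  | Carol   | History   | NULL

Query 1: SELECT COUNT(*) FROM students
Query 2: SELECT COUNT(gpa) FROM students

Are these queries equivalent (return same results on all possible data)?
No, not equivalent

Query 1 returns: [(7,)]
Query 2 returns: [(6,)]

Reason: COUNT(*) includes NULLs, COUNT(column) excludes them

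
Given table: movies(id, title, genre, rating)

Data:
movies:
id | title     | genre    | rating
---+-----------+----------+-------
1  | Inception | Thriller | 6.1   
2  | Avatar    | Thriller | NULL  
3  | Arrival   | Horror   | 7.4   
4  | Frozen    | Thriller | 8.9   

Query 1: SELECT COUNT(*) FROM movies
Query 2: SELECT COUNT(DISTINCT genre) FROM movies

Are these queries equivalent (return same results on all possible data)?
No, not equivalent

Query 1 returns: [(4,)]
Query 2 returns: [(2,)]

Reason: COUNT(*) counts rows, COUNT(DISTINCT genre) counts unique genres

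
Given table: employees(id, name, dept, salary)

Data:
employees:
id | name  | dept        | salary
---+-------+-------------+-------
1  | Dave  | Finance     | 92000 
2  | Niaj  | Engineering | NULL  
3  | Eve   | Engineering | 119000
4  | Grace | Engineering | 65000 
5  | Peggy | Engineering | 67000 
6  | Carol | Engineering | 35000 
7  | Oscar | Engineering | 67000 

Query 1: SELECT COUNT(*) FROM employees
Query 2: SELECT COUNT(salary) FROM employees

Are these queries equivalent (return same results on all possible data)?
No, not equivalent

Query 1 returns: [(7,)]
Query 2 returns: [(6,)]

Reason: COUNT(*) includes NULLs, COUNT(column) excludes them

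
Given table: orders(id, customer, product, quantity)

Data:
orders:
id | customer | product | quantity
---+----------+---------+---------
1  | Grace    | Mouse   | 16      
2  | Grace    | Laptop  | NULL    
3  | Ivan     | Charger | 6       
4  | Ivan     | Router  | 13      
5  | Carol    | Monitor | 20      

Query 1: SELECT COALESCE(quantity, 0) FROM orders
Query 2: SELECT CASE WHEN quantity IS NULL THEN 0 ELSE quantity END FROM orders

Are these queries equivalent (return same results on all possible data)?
Yes, equivalent

Both queries return: [(0,), (6,), (13,), (16,), (20,)]

Reason: COALESCE vs CASE for NULL handling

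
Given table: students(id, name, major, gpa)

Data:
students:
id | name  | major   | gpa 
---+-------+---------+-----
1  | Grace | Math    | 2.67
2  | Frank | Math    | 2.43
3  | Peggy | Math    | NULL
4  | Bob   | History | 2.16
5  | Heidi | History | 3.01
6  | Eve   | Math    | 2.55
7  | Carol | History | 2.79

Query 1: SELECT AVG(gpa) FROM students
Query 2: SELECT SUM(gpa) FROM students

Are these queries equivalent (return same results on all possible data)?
No, not equivalent

Query 1 returns: [(2.6016666666666666,)]
Query 2 returns: [(15.61,)]

Reason: AVG vs SUM give different aggregate values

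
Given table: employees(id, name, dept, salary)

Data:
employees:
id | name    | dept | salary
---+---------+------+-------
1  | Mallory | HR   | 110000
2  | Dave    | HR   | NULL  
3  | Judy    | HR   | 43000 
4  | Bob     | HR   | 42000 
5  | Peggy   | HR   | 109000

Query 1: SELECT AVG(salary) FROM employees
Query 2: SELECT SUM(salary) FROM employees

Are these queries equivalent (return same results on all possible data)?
No, not equivalent

Query 1 returns: [(76000.0,)]
Query 2 returns: [(304000,)]

Reason: AVG vs SUM give different aggregate values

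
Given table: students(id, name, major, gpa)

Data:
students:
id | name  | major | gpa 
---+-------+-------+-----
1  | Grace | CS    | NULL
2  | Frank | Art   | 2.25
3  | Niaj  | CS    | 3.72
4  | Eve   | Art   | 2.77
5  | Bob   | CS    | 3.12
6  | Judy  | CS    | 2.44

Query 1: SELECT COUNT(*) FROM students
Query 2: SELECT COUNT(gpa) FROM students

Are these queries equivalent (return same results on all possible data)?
No, not equivalent

Query 1 returns: [(6,)]
Query 2 returns: [(5,)]

Reason: COUNT(*) includes NULLs, COUNT(column) excludes them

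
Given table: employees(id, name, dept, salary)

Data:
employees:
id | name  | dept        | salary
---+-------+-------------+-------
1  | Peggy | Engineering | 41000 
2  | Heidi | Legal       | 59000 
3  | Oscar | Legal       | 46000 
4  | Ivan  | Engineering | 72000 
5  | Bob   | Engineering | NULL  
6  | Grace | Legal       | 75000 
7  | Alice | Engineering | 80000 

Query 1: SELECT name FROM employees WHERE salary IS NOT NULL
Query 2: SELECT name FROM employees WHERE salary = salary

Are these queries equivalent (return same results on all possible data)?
Yes, equivalent

Both queries return: [('Alice',), ('Grace',), ('Heidi',), ('Ivan',), ('Oscar',), ('Peggy',)]

Reason: IS NOT NULL vs self-equality (both exclude NULLs)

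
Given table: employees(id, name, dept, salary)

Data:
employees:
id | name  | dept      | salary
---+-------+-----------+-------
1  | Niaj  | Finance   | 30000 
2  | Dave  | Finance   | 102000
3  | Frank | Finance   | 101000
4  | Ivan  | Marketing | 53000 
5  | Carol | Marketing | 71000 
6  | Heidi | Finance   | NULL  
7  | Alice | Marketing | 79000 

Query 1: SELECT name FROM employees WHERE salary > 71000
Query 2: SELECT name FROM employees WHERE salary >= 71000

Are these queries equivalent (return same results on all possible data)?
No, not equivalent

Query 1 returns: [('Dave',), ('Frank',), ('Alice',)]
Query 2 returns: [('Dave',), ('Frank',), ('Carol',), ('Alice',)]

Reason: > vs >= gives different results when salary = 71000 exists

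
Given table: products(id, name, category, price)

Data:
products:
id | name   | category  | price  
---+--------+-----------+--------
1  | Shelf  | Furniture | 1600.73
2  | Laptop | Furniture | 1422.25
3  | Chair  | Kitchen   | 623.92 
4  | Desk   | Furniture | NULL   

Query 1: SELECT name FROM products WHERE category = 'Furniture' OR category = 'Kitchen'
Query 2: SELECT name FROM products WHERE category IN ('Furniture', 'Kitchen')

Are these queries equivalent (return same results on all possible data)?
Yes, equivalent

Both queries return: [('Chair',), ('Desk',), ('Laptop',), ('Shelf',)]

Reason: OR vs IN are equivalent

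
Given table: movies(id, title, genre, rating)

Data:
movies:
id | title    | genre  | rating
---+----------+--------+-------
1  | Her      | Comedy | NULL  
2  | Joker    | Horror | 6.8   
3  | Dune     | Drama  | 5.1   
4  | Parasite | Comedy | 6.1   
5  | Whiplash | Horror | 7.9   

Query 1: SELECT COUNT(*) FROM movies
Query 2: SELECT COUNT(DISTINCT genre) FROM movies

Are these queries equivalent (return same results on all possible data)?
No, not equivalent

Query 1 returns: [(5,)]
Query 2 returns: [(3,)]

Reason: COUNT(*) counts rows, COUNT(DISTINCT genre) counts unique genres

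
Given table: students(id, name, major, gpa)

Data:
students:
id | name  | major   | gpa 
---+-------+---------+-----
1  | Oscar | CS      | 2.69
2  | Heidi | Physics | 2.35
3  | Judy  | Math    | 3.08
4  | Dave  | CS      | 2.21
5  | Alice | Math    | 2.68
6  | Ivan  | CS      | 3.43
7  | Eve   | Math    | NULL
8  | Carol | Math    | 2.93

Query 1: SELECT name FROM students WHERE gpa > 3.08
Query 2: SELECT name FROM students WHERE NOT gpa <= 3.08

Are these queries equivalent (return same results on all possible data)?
Yes, equivalent

Both queries return: [('Ivan',)]

Reason: Both filter gpa > 3.08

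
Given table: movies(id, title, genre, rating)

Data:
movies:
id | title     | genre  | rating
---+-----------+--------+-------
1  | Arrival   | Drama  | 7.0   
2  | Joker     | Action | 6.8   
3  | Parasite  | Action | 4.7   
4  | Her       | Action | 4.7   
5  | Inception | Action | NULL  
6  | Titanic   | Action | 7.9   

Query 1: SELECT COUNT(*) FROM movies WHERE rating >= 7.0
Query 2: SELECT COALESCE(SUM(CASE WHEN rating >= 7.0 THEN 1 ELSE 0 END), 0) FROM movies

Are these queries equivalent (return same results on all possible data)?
Yes, equivalent

Both queries return: [(2,)]

Reason: COUNT with WHERE vs conditional SUM (COALESCE handles empty-table NULL)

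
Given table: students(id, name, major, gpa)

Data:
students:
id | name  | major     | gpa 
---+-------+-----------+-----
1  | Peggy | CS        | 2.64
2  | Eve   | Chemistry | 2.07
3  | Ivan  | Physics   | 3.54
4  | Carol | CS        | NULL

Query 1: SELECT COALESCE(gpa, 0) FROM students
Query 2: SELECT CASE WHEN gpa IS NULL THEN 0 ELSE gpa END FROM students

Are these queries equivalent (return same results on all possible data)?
Yes, equivalent

Both queries return: [(0,), (2.07,), (2.64,), (3.54,)]

Reason: COALESCE vs CASE for NULL handling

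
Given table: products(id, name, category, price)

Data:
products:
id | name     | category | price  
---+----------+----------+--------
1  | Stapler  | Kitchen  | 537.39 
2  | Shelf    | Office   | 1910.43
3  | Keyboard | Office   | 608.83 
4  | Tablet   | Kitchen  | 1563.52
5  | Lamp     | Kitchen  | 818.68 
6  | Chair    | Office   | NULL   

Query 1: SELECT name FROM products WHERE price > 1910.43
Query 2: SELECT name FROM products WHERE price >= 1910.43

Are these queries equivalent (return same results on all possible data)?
No, not equivalent

Query 1 returns: []
Query 2 returns: [('Shelf',)]

Reason: > vs >= gives different results when price = 1910.43 exists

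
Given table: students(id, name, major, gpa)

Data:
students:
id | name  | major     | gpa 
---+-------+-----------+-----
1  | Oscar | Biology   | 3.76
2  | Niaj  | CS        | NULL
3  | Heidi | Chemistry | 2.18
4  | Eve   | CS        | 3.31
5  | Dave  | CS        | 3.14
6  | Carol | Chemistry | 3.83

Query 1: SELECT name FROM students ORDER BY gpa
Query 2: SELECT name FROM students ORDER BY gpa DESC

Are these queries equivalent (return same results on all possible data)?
No, not equivalent

Query 1 returns: [('Niaj',), ('Heidi',), ('Dave',), ('Eve',), ('Oscar',), ('Carol',)]
Query 2 returns: [('Carol',), ('Oscar',), ('Eve',), ('Dave',), ('Heidi',), ('Niaj',)]

Reason: ASC vs DESC gives opposite ordering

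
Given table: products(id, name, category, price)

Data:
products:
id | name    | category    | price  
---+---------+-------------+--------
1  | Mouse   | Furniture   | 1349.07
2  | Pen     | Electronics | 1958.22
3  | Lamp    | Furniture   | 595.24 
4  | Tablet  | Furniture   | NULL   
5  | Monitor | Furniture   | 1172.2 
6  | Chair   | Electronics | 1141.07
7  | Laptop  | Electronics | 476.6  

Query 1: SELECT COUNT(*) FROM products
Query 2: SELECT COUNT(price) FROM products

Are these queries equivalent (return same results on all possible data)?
No, not equivalent

Query 1 returns: [(7,)]
Query 2 returns: [(6,)]

Reason: COUNT(*) includes NULLs, COUNT(column) excludes them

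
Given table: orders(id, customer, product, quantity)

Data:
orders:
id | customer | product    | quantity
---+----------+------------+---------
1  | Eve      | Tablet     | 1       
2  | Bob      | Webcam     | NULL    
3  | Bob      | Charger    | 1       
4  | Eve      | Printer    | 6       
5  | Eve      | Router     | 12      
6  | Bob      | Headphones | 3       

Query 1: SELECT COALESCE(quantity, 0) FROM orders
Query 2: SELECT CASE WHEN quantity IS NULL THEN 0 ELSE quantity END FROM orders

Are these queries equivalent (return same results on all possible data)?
Yes, equivalent

Both queries return: [(0,), (1,), (1,), (3,), (6,), (12,)]

Reason: COALESCE vs CASE for NULL handling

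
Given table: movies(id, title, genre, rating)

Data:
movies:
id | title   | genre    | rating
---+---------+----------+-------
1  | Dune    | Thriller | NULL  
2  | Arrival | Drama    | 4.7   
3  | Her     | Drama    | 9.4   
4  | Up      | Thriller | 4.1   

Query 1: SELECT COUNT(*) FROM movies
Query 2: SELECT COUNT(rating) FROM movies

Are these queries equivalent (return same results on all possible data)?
No, not equivalent

Query 1 returns: [(4,)]
Query 2 returns: [(3,)]

Reason: COUNT(*) includes NULLs, COUNT(column) excludes them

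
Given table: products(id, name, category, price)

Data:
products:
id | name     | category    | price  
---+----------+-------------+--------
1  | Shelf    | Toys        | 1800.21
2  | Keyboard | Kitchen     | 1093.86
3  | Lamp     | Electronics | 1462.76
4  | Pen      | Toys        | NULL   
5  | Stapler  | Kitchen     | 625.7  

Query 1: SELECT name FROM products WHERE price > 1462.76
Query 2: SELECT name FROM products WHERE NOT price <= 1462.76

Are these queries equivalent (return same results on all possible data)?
Yes, equivalent

Both queries return: [('Shelf',)]

Reason: Both filter price > 1462.76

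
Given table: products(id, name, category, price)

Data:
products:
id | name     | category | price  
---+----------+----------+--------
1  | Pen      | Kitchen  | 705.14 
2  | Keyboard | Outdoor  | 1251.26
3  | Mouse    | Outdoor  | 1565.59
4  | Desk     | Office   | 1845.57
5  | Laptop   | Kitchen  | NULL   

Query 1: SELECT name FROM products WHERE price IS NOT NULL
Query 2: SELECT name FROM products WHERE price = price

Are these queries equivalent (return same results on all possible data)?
Yes, equivalent

Both queries return: [('Desk',), ('Keyboard',), ('Mouse',), ('Pen',)]

Reason: IS NOT NULL vs self-equality (both exclude NULLs)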